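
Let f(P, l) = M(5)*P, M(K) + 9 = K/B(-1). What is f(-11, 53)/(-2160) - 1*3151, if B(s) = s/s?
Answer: -1701551/540 ≈ -3151.0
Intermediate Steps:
B(s) = 1
M(K) = -9 + K (M(K) = -9 + K/1 = -9 + K*1 = -9 + K)
f(P, l) = -4*P (f(P, l) = (-9 + 5)*P = -4*P)
f(-11, 53)/(-2160) - 1*3151 = -4*(-11)/(-2160) - 1*3151 = 44*(-1/2160) - 3151 = -11/540 - 3151 = -1701551/540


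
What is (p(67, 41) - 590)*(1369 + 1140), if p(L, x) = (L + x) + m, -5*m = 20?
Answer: -1219374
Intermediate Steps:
m = -4 (m = -⅕*20 = -4)
p(L, x) = -4 + L + x (p(L, x) = (L + x) - 4 = -4 + L + x)
(p(67, 41) - 590)*(1369 + 1140) = ((-4 + 67 + 41) - 590)*(1369 + 1140) = (104 - 590)*2509 = -486*2509 = -1219374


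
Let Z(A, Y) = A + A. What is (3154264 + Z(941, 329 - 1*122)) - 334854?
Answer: 2821292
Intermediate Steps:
Z(A, Y) = 2*A
(3154264 + Z(941, 329 - 1*122)) - 334854 = (3154264 + 2*941) - 334854 = (3154264 + 1882) - 334854 = 3156146 - 334854 = 2821292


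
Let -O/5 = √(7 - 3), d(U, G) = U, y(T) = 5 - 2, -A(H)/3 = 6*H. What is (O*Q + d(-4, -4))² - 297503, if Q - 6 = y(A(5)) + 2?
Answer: -284507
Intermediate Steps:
A(H) = -18*H
y(T) = 3
Q = 11 (Q = 6 + (3 + 2) = 6 + 5 = 11)
O = -10 (O = -5*√(7 - 3) = -5*√4 = -5*2 = -10)
(O*Q + d(-4, -4))² - 297503 = (-10*11 - 4)² - 297503 = (-110 - 4)² - 297503 = (-114)² - 297503 = 12996 - 297503 = -284507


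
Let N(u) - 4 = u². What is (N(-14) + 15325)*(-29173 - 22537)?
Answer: -802797750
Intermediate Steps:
N(u) = 4 + u²
(N(-14) + 15325)*(-29173 - 22537) = ((4 + (-14)²) + 15325)*(-29173 - 22537) = ((4 + 196) + 15325)*(-51710) = (200 + 15325)*(-51710) = 15525*(-51710) = -802797750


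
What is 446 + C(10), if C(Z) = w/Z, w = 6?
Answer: 2233/5 ≈ 446.60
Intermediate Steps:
C(Z) = 6/Z
446 + C(10) = 446 + 6/10 = 446 + 6*(⅒) = 446 + ⅗ = 2233/5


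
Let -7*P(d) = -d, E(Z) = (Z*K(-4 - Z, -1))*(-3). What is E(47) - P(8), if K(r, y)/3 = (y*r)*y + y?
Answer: 153964/7 ≈ 21995.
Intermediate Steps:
K(r, y) = 3*y + 3*r*y² (K(r, y) = 3*((y*r)*y + y) = 3*((r*y)*y + y) = 3*(r*y² + y) = 3*(y + r*y²) = 3*y + 3*r*y²)
E(Z) = -3*Z*(-15 - 3*Z) (E(Z) = (Z*(3*(-1)*(1 + (-4 - Z)*(-1))))*(-3) = (Z*(3*(-1)*(1 + (4 + Z))))*(-3) = (Z*(3*(-1)*(5 + Z)))*(-3) = (Z*(-15 - 3*Z))*(-3) = -3*Z*(-15 - 3*Z))
P(d) = d/7 (P(d) = -(-1)*d/7 = d/7)
E(47) - P(8) = 9*47*(5 + 47) - 8/7 = 9*47*52 - 1*8/7 = 21996 - 8/7 = 153964/7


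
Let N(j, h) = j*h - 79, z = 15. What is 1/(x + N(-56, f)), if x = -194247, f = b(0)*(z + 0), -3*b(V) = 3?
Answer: -1/193486 ≈ -5.1683e-6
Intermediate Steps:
b(V) = -1 (b(V) = -⅓*3 = -1)
f = -15 (f = -(15 + 0) = -1*15 = -15)
N(j, h) = -79 + h*j (N(j, h) = h*j - 79 = -79 + h*j)
1/(x + N(-56, f)) = 1/(-194247 + (-79 - 15*(-56))) = 1/(-194247 + (-79 + 840)) = 1/(-194247 + 761) = 1/(-193486) = -1/193486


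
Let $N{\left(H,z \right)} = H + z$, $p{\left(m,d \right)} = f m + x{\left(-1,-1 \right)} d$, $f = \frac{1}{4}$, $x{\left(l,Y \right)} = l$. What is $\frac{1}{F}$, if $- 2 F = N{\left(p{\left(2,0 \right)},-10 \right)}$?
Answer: $\frac{4}{19} \approx 0.21053$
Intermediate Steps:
$f = \frac{1}{4} \approx 0.25$
$p{\left(m,d \right)} = - d + \frac{m}{4}$ ($p{\left(m,d \right)} = \frac{m}{4} - d = - d + \frac{m}{4}$)
$F = \frac{19}{4}$ ($F = - \frac{\left(\left(-1\right) 0 + \frac{1}{4} \cdot 2\right) - 10}{2} = - \frac{\left(0 + \frac{1}{2}\right) - 10}{2} = - \frac{\frac{1}{2} - 10}{2} = \left(- \frac{1}{2}\right) \left(- \frac{19}{2}\right) = \frac{19}{4} \approx 4.75$)
$\frac{1}{F} = \frac{1}{\frac{19}{4}} = \frac{4}{19}$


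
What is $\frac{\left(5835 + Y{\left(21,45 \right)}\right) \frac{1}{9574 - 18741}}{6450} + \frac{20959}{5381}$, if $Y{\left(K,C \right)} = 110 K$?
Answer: $\frac{82613473907}{21210879610} \approx 3.8949$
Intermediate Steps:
$\frac{\left(5835 + Y{\left(21,45 \right)}\right) \frac{1}{9574 - 18741}}{6450} + \frac{20959}{5381} = \frac{\left(5835 + 110 \cdot 21\right) \frac{1}{9574 - 18741}}{6450} + \frac{20959}{5381} = \frac{5835 + 2310}{-9167} \cdot \frac{1}{6450} + 20959 \cdot \frac{1}{5381} = 8145 \left(- \frac{1}{9167}\right) \frac{1}{6450} + \frac{20959}{5381} = \left(- \frac{8145}{9167}\right) \frac{1}{6450} + \frac{20959}{5381} = - \frac{543}{3941810} + \frac{20959}{5381} = \frac{82613473907}{21210879610}$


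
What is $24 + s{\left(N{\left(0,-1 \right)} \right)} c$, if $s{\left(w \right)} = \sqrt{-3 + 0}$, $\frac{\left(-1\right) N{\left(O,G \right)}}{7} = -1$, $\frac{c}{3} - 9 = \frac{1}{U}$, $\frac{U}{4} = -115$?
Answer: $24 + \frac{12417 i \sqrt{3}}{460} \approx 24.0 + 46.754 i$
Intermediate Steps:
$U = -460$ ($U = 4 \left(-115\right) = -460$)
$c = \frac{12417}{460}$ ($c = 27 + \frac{3}{-460} = 27 + 3 \left(- \frac{1}{460}\right) = 27 - \frac{3}{460} = \frac{12417}{460} \approx 26.993$)
$N{\left(O,G \right)} = 7$ ($N{\left(O,G \right)} = \left(-7\right) \left(-1\right) = 7$)
$s{\left(w \right)} = i \sqrt{3}$ ($s{\left(w \right)} = \sqrt{-3} = i \sqrt{3}$)
$24 + s{\left(N{\left(0,-1 \right)} \right)} c = 24 + i \sqrt{3} \cdot \frac{12417}{460} = 24 + \frac{12417 i \sqrt{3}}{460}$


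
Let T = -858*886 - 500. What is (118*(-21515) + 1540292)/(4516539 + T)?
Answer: -998478/3755851 ≈ -0.26585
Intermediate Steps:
T = -760688 (T = -760188 - 500 = -760688)
(118*(-21515) + 1540292)/(4516539 + T) = (118*(-21515) + 1540292)/(4516539 - 760688) = (-2538770 + 1540292)/3755851 = -998478*1/3755851 = -998478/3755851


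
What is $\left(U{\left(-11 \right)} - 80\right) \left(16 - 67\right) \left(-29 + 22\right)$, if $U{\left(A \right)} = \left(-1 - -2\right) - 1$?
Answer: $-28560$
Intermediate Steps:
$U{\left(A \right)} = 0$ ($U{\left(A \right)} = \left(-1 + 2\right) - 1 = 1 - 1 = 0$)
$\left(U{\left(-11 \right)} - 80\right) \left(16 - 67\right) \left(-29 + 22\right) = \left(0 - 80\right) \left(16 - 67\right) \left(-29 + 22\right) = - 80 \left(\left(-51\right) \left(-7\right)\right) = \left(-80\right) 357 = -28560$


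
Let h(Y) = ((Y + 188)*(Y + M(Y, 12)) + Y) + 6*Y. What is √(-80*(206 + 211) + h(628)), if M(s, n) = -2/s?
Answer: 2*√2979333265/157 ≈ 695.33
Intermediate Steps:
h(Y) = 7*Y + (188 + Y)*(Y - 2/Y) (h(Y) = ((Y + 188)*(Y - 2/Y) + Y) + 6*Y = ((188 + Y)*(Y - 2/Y) + Y) + 6*Y = (Y + (188 + Y)*(Y - 2/Y)) + 6*Y = 7*Y + (188 + Y)*(Y - 2/Y))
√(-80*(206 + 211) + h(628)) = √(-80*(206 + 211) + (-2 + 628² - 376/628 + 195*628)) = √(-80*417 + (-2 + 394384 - 376*1/628 + 122460)) = √(-33360 + (-2 + 394384 - 94/157 + 122460)) = √(-33360 + 81144100/157) = √(75906580/157) = 2*√2979333265/157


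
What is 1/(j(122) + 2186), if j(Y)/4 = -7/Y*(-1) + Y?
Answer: 61/163128 ≈ 0.00037394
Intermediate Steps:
j(Y) = 4*Y + 28/Y (j(Y) = 4*(-7/Y*(-1) + Y) = 4*(7/Y + Y) = 4*(Y + 7/Y) = 4*Y + 28/Y)
1/(j(122) + 2186) = 1/((4*122 + 28/122) + 2186) = 1/((488 + 28*(1/122)) + 2186) = 1/((488 + 14/61) + 2186) = 1/(29782/61 + 2186) = 1/(163128/61) = 61/163128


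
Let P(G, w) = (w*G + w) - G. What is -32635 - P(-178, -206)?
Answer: -69275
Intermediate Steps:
P(G, w) = w - G + G*w (P(G, w) = (G*w + w) - G = (w + G*w) - G = w - G + G*w)
-32635 - P(-178, -206) = -32635 - (-206 - 1*(-178) - 178*(-206)) = -32635 - (-206 + 178 + 36668) = -32635 - 1*36640 = -32635 - 36640 = -69275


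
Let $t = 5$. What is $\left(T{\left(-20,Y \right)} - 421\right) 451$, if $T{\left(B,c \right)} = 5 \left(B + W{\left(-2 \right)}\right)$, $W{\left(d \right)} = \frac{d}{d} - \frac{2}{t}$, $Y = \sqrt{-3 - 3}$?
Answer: $-233618$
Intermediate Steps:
$Y = i \sqrt{6}$ ($Y = \sqrt{-6} = i \sqrt{6} \approx 2.4495 i$)
$W{\left(d \right)} = \frac{3}{5}$ ($W{\left(d \right)} = \frac{d}{d} - \frac{2}{5} = 1 - \frac{2}{5} = \frac{3}{5}$)
$T{\left(B,c \right)} = 3 + 5 B$ ($T{\left(B,c \right)} = 5 \left(B + \frac{3}{5}\right) = 5 \left(\frac{3}{5} + B\right) = 3 + 5 B$)
$\left(T{\left(-20,Y \right)} - 421\right) 451 = \left(\left(3 + 5 \left(-20\right)\right) - 421\right) 451 = \left(\left(3 - 100\right) - 421\right) 451 = \left(-97 - 421\right) 451 = \left(-518\right) 451 = -233618$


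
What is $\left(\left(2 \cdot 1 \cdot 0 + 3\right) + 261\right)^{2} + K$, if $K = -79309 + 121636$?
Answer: $112023$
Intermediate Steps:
$K = 42327$
$\left(\left(2 \cdot 1 \cdot 0 + 3\right) + 261\right)^{2} + K = \left(\left(2 \cdot 1 \cdot 0 + 3\right) + 261\right)^{2} + 42327 = \left(\left(2 \cdot 0 + 3\right) + 261\right)^{2} + 42327 = \left(\left(0 + 3\right) + 261\right)^{2} + 42327 = \left(3 + 261\right)^{2} + 42327 = 264^{2} + 42327 = 69696 + 42327 = 112023$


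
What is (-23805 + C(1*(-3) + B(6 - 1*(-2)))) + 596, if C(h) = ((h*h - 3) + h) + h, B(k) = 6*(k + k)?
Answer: -14377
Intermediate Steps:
B(k) = 12*k (B(k) = 6*(2*k) = 12*k)
C(h) = -3 + h² + 2*h (C(h) = ((h² - 3) + h) + h = ((-3 + h²) + h) + h = (-3 + h + h²) + h = -3 + h² + 2*h)
(-23805 + C(1*(-3) + B(6 - 1*(-2)))) + 596 = (-23805 + (-3 + (1*(-3) + 12*(6 - 1*(-2)))² + 2*(1*(-3) + 12*(6 - 1*(-2))))) + 596 = (-23805 + (-3 + (-3 + 12*(6 + 2))² + 2*(-3 + 12*(6 + 2)))) + 596 = (-23805 + (-3 + (-3 + 12*8)² + 2*(-3 + 12*8))) + 596 = (-23805 + (-3 + (-3 + 96)² + 2*(-3 + 96))) + 596 = (-23805 + (-3 + 93² + 2*93)) + 596 = (-23805 + (-3 + 8649 + 186)) + 596 = (-23805 + 8832) + 596 = -14973 + 596 = -14377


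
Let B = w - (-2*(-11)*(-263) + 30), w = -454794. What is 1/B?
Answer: -1/449038 ≈ -2.2270e-6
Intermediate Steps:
B = -449038 (B = -454794 - (-2*(-11)*(-263) + 30) = -454794 - (22*(-263) + 30) = -454794 - (-5786 + 30) = -454794 - 1*(-5756) = -454794 + 5756 = -449038)
1/B = 1/(-449038) = -1/449038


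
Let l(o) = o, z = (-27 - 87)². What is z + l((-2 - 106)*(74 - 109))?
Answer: 16776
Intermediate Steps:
z = 12996 (z = (-114)² = 12996)
z + l((-2 - 106)*(74 - 109)) = 12996 + (-2 - 106)*(74 - 109) = 12996 - 108*(-35) = 12996 + 3780 = 16776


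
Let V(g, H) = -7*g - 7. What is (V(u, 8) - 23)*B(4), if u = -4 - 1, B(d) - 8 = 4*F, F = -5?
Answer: -60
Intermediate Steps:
B(d) = -12 (B(d) = 8 + 4*(-5) = 8 - 20 = -12)
u = -5
V(g, H) = -7 - 7*g
(V(u, 8) - 23)*B(4) = ((-7 - 7*(-5)) - 23)*(-12) = ((-7 + 35) - 23)*(-12) = (28 - 23)*(-12) = 5*(-12) = -60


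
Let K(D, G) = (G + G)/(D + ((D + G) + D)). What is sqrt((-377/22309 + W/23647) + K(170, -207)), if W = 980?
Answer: 3*I*sqrt(423250997250818322131)/53281633223 ≈ 1.1584*I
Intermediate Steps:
K(D, G) = 2*G/(G + 3*D) (K(D, G) = (2*G)/(D + (G + 2*D)) = (2*G)/(G + 3*D) = 2*G/(G + 3*D))
sqrt((-377/22309 + W/23647) + K(170, -207)) = sqrt((-377/22309 + 980/23647) + 2*(-207)/(-207 + 3*170)) = sqrt((-377*1/22309 + 980*(1/23647)) + 2*(-207)/(-207 + 510)) = sqrt((-377/22309 + 980/23647) + 2*(-207)/303) = sqrt(12947901/527540923 + 2*(-207)*(1/303)) = sqrt(12947901/527540923 - 138/101) = sqrt(-71492909373/53281633223) = 3*I*sqrt(423250997250818322131)/53281633223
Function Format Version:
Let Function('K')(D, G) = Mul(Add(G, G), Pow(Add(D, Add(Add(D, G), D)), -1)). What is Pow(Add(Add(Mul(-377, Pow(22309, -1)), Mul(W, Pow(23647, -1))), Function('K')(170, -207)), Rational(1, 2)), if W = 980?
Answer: Mul(Rational(3, 53281633223), I, Pow(423250997250818322131, Rational(1, 2))) ≈ Mul(1.1584, I)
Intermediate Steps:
Function('K')(D, G) = Mul(2, G, Pow(Add(G, Mul(3, D)), -1)) (Function('K')(D, G) = Mul(Mul(2, G), Pow(Add(D, Add(G, Mul(2, D))), -1)) = Mul(Mul(2, G), Pow(Add(G, Mul(3, D)), -1)) = Mul(2, G, Pow(Add(G, Mul(3, D)), -1)))
Pow(Add(Add(Mul(-377, Pow(22309, -1)), Mul(W, Pow(23647, -1))), Function('K')(170, -207)), Rational(1, 2)) = Pow(Add(Add(Mul(-377, Pow(22309, -1)), Mul(980, Pow(23647, -1))), Mul(2, -207, Pow(Add(-207, Mul(3, 170)), -1))), Rational(1, 2)) = Pow(Add(Add(Mul(-377, Rational(1, 22309)), Mul(980, Rational(1, 23647))), Mul(2, -207, Pow(Add(-207, 510), -1))), Rational(1, 2)) = Pow(Add(Add(Rational(-377, 22309), Rational(980, 23647)), Mul(2, -207, Pow(303, -1))), Rational(1, 2)) = Pow(Add(Rational(12947901, 527540923), Mul(2, -207, Rational(1, 303))), Rational(1, 2)) = Pow(Add(Rational(12947901, 527540923), Rational(-138, 101)), Rational(1, 2)) = Pow(Rational(-71492909373, 53281633223), Rational(1, 2)) = Mul(Rational(3, 53281633223), I, Pow(423250997250818322131, Rational(1, 2)))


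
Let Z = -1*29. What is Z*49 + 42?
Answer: -1379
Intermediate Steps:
Z = -29
Z*49 + 42 = -29*49 + 42 = -1421 + 42 = -1379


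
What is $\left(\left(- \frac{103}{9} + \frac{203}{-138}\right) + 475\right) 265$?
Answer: $\frac{50695295}{414} \approx 1.2245 \cdot 10^{5}$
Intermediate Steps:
$\left(\left(- \frac{103}{9} + \frac{203}{-138}\right) + 475\right) 265 = \left(\left(\left(-103\right) \frac{1}{9} + 203 \left(- \frac{1}{138}\right)\right) + 475\right) 265 = \left(\left(- \frac{103}{9} - \frac{203}{138}\right) + 475\right) 265 = \left(- \frac{5347}{414} + 475\right) 265 = \frac{191303}{414} \cdot 265 = \frac{50695295}{414}$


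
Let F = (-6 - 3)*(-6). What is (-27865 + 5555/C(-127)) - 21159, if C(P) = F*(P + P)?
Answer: -672418739/13716 ≈ -49024.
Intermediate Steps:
F = 54 (F = -9*(-6) = 54)
C(P) = 108*P (C(P) = 54*(P + P) = 54*(2*P) = 108*P)
(-27865 + 5555/C(-127)) - 21159 = (-27865 + 5555/((108*(-127)))) - 21159 = (-27865 + 5555/(-13716)) - 21159 = (-27865 + 5555*(-1/13716)) - 21159 = (-27865 - 5555/13716) - 21159 = -382201895/13716 - 21159 = -672418739/13716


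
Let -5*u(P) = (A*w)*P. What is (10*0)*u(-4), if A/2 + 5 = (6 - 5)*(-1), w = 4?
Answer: 0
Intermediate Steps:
A = -12 (A = -10 + 2*((6 - 5)*(-1)) = -10 + 2*(1*(-1)) = -10 + 2*(-1) = -10 - 2 = -12)
u(P) = 48*P/5 (u(P) = -(-12*4)*P/5 = -(-48)*P/5 = 48*P/5)
(10*0)*u(-4) = (10*0)*((48/5)*(-4)) = 0*(-192/5) = 0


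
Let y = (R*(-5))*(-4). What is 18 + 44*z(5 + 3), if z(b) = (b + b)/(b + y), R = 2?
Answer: 98/3 ≈ 32.667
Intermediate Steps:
y = 40 (y = (2*(-5))*(-4) = -10*(-4) = 40)
z(b) = 2*b/(40 + b) (z(b) = (b + b)/(b + 40) = (2*b)/(40 + b) = 2*b/(40 + b))
18 + 44*z(5 + 3) = 18 + 44*(2*(5 + 3)/(40 + (5 + 3))) = 18 + 44*(2*8/(40 + 8)) = 18 + 44*(2*8/48) = 18 + 44*(2*8*(1/48)) = 18 + 44*(⅓) = 18 + 44/3 = 98/3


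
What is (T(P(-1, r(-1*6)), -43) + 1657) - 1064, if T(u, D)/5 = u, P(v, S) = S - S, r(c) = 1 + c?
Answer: 593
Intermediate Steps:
P(v, S) = 0
T(u, D) = 5*u
(T(P(-1, r(-1*6)), -43) + 1657) - 1064 = (5*0 + 1657) - 1064 = (0 + 1657) - 1064 = 1657 - 1064 = 593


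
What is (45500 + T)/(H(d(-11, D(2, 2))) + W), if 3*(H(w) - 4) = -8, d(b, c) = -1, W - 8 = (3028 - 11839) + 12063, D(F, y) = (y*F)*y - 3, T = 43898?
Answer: 134097/4892 ≈ 27.411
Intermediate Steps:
D(F, y) = -3 + F*y² (D(F, y) = (F*y)*y - 3 = F*y² - 3 = -3 + F*y²)
W = 3260 (W = 8 + ((3028 - 11839) + 12063) = 8 + (-8811 + 12063) = 8 + 3252 = 3260)
H(w) = 4/3 (H(w) = 4 + (⅓)*(-8) = 4 - 8/3 = 4/3)
(45500 + T)/(H(d(-11, D(2, 2))) + W) = (45500 + 43898)/(4/3 + 3260) = 89398/(9784/3) = 89398*(3/9784) = 134097/4892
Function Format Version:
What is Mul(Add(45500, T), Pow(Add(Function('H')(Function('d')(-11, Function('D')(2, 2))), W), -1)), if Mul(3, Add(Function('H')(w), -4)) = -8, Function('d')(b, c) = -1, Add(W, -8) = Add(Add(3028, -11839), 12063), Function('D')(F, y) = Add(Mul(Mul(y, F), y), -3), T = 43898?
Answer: Rational(134097, 4892) ≈ 27.411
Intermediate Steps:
Function('D')(F, y) = Add(-3, Mul(F, Pow(y, 2))) (Function('D')(F, y) = Add(Mul(Mul(F, y), y), -3) = Add(Mul(F, Pow(y, 2)), -3) = Add(-3, Mul(F, Pow(y, 2))))
W = 3260 (W = Add(8, Add(Add(3028, -11839), 12063)) = Add(8, Add(-8811, 12063)) = Add(8, 3252) = 3260)
Function('H')(w) = Rational(4, 3) (Function('H')(w) = Add(4, Mul(Rational(1, 3), -8)) = Add(4, Rational(-8, 3)) = Rational(4, 3))
Mul(Add(45500, T), Pow(Add(Function('H')(Function('d')(-11, Function('D')(2, 2))), W), -1)) = Mul(Add(45500, 43898), Pow(Add(Rational(4, 3), 3260), -1)) = Mul(89398, Pow(Rational(9784, 3), -1)) = Mul(89398, Rational(3, 9784)) = Rational(134097, 4892)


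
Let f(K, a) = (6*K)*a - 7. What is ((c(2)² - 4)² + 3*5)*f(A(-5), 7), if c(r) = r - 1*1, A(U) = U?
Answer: -5208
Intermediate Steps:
f(K, a) = -7 + 6*K*a (f(K, a) = 6*K*a - 7 = -7 + 6*K*a)
c(r) = -1 + r (c(r) = r - 1 = -1 + r)
((c(2)² - 4)² + 3*5)*f(A(-5), 7) = (((-1 + 2)² - 4)² + 3*5)*(-7 + 6*(-5)*7) = ((1² - 4)² + 15)*(-7 - 210) = ((1 - 4)² + 15)*(-217) = ((-3)² + 15)*(-217) = (9 + 15)*(-217) = 24*(-217) = -5208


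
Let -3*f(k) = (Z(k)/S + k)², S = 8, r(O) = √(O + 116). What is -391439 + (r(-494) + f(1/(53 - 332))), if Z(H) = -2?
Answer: -1462560233641/3736368 + 3*I*√42 ≈ -3.9144e+5 + 19.442*I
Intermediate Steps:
r(O) = √(116 + O)
f(k) = -(-¼ + k)²/3 (f(k) = -(-2/8 + k)²/3 = -(-2*⅛ + k)²/3 = -(-¼ + k)²/3)
-391439 + (r(-494) + f(1/(53 - 332))) = -391439 + (√(116 - 494) - (-1 + 4/(53 - 332))²/48) = -391439 + (√(-378) - (-1 + 4/(-279))²/48) = -391439 + (3*I*√42 - (-1 + 4*(-1/279))²/48) = -391439 + (3*I*√42 - (-1 - 4/279)²/48) = -391439 + (3*I*√42 - (-283/279)²/48) = -391439 + (3*I*√42 - 1/48*80089/77841) = -391439 + (3*I*√42 - 80089/3736368) = -391439 + (-80089/3736368 + 3*I*√42) = -1462560233641/3736368 + 3*I*√42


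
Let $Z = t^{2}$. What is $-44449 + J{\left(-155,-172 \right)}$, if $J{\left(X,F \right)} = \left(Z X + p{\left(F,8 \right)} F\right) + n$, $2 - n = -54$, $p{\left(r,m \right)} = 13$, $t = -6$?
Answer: $-52209$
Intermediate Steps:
$Z = 36$ ($Z = \left(-6\right)^{2} = 36$)
$n = 56$ ($n = 2 - -54 = 2 + 54 = 56$)
$J{\left(X,F \right)} = 56 + 13 F + 36 X$ ($J{\left(X,F \right)} = \left(36 X + 13 F\right) + 56 = \left(13 F + 36 X\right) + 56 = 56 + 13 F + 36 X$)
$-44449 + J{\left(-155,-172 \right)} = -44449 + \left(56 + 13 \left(-172\right) + 36 \left(-155\right)\right) = -44449 - 7760 = -52209$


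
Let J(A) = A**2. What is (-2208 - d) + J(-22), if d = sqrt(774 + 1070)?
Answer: -1724 - 2*sqrt(461) ≈ -1766.9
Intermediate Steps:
d = 2*sqrt(461) (d = sqrt(1844) = 2*sqrt(461) ≈ 42.942)
(-2208 - d) + J(-22) = (-2208 - 2*sqrt(461)) + (-22)**2 = (-2208 - 2*sqrt(461)) + 484 = -1724 - 2*sqrt(461)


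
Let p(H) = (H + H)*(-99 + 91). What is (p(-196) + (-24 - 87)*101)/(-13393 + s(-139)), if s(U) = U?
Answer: 475/796 ≈ 0.59673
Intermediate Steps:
p(H) = -16*H (p(H) = (2*H)*(-8) = -16*H)
(p(-196) + (-24 - 87)*101)/(-13393 + s(-139)) = (-16*(-196) + (-24 - 87)*101)/(-13393 - 139) = (3136 - 111*101)/(-13532) = (3136 - 11211)*(-1/13532) = -8075*(-1/13532) = 475/796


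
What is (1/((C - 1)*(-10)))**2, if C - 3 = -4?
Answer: 1/400 ≈ 0.0025000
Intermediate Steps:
C = -1 (C = 3 - 4 = -1)
(1/((C - 1)*(-10)))**2 = (1/((-1 - 1)*(-10)))**2 = (1/(-2*(-10)))**2 = (1/20)**2 = 1/400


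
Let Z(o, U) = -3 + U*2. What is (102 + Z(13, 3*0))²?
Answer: 9801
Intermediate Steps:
Z(o, U) = -3 + 2*U
(102 + Z(13, 3*0))² = (102 + (-3 + 2*(3*0)))² = (102 + (-3 + 2*0))² = (102 + (-3 + 0))² = (102 - 3)² = 99² = 9801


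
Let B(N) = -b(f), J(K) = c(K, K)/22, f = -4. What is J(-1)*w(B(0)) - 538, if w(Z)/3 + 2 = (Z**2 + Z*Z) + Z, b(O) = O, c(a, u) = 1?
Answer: -5867/11 ≈ -533.36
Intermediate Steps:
J(K) = 1/22
B(N) = 4 (B(N) = -1*(-4) = 4)
w(Z) = -6 + 3*Z + 6*Z**2 (w(Z) = -6 + 3*((Z**2 + Z*Z) + Z) = -6 + 3*((Z**2 + Z**2) + Z) = -6 + 3*(2*Z**2 + Z) = -6 + 3*(Z + 2*Z**2) = -6 + (3*Z + 6*Z**2) = -6 + 3*Z + 6*Z**2)
J(-1)*w(B(0)) - 538 = (-6 + 3*4 + 6*4**2)/22 - 538 = (-6 + 12 + 6*16)/22 - 538 = (-6 + 12 + 96)/22 - 538 = (1/22)*102 - 538 = 51/11 - 538 = -5867/11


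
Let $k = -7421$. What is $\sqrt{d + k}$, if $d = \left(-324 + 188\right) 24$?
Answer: $i \sqrt{10685} \approx 103.37 i$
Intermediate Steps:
$d = -3264$ ($d = \left(-136\right) 24 = -3264$)
$\sqrt{d + k} = \sqrt{-3264 - 7421} = \sqrt{-10685} = i \sqrt{10685}$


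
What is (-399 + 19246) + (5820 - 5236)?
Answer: 19431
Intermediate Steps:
(-399 + 19246) + (5820 - 5236) = 18847 + 584 = 19431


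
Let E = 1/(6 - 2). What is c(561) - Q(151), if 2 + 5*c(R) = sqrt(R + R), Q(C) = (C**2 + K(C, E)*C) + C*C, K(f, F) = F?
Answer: -912803/20 + sqrt(1122)/5 ≈ -45633.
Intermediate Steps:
E = 1/4 ≈ 0.25000
Q(C) = 2*C**2 + C/4 (Q(C) = (C**2 + C/4) + C*C = (C**2 + C/4) + C**2 = 2*C**2 + C/4)
c(R) = -2/5 + sqrt(2)*sqrt(R)/5 (c(R) = -2/5 + sqrt(R + R)/5 = -2/5 + sqrt(2*R)/5 = -2/5 + (sqrt(2)*sqrt(R))/5 = -2/5 + sqrt(2)*sqrt(R)/5)
c(561) - Q(151) = (-2/5 + sqrt(2)*sqrt(561)/5) - 151*(1 + 8*151)/4 = (-2/5 + sqrt(1122)/5) - 151*(1 + 1208)/4 = (-2/5 + sqrt(1122)/5) - 151*1209/4 = (-2/5 + sqrt(1122)/5) - 1*182559/4 = (-2/5 + sqrt(1122)/5) - 182559/4 = -912803/20 + sqrt(1122)/5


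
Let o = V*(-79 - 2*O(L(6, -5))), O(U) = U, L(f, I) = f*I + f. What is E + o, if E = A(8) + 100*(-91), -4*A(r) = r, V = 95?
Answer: -12047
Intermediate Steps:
A(r) = -r/4
L(f, I) = f + I*f (L(f, I) = I*f + f = f + I*f)
E = -9102 (E = -¼*8 + 100*(-91) = -2 - 9100 = -9102)
o = -2945 (o = 95*(-79 - 12*(1 - 5)) = 95*(-79 - 12*(-4)) = 95*(-79 - 2*(-24)) = 95*(-79 + 48) = 95*(-31) = -2945)
E + o = -9102 - 2945 = -12047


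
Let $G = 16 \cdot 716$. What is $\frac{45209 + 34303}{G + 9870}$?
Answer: $\frac{39756}{10663} \approx 3.7284$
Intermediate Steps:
$G = 11456$
$\frac{45209 + 34303}{G + 9870} = \frac{45209 + 34303}{11456 + 9870} = \frac{79512}{21326} = 79512 \cdot \frac{1}{21326} = \frac{39756}{10663}$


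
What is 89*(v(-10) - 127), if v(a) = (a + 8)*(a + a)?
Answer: -7743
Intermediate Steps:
v(a) = 2*a*(8 + a) (v(a) = (8 + a)*(2*a) = 2*a*(8 + a))
89*(v(-10) - 127) = 89*(2*(-10)*(8 - 10) - 127) = 89*(2*(-10)*(-2) - 127) = 89*(40 - 127) = 89*(-87) = -7743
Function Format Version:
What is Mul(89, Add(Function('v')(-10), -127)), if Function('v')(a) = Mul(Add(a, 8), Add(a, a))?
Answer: -7743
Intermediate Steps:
Function('v')(a) = Mul(2, a, Add(8, a)) (Function('v')(a) = Mul(Add(8, a), Mul(2, a)) = Mul(2, a, Add(8, a)))
Mul(89, Add(Function('v')(-10), -127)) = Mul(89, Add(Mul(2, -10, Add(8, -10)), -127)) = Mul(89, Add(Mul(2, -10, -2), -127)) = Mul(89, Add(40, -127)) = Mul(89, -87) = -7743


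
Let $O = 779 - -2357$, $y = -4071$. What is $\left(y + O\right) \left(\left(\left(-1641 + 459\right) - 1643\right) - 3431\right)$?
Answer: $5849360$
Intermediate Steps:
$O = 3136$ ($O = 779 + 2357 = 3136$)
$\left(y + O\right) \left(\left(\left(-1641 + 459\right) - 1643\right) - 3431\right) = \left(-4071 + 3136\right) \left(\left(\left(-1641 + 459\right) - 1643\right) - 3431\right) = - 935 \left(\left(-1182 - 1643\right) - 3431\right) = - 935 \left(-2825 - 3431\right) = \left(-935\right) \left(-6256\right) = 5849360$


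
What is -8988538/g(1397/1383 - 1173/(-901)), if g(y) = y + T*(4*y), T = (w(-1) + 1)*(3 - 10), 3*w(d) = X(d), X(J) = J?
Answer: 1434363237/6518 ≈ 2.2006e+5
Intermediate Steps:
w(d) = d/3
T = -14/3 (T = ((1/3)*(-1) + 1)*(3 - 10) = (-1/3 + 1)*(-7) = (2/3)*(-7) = -14/3 ≈ -4.6667)
g(y) = -53*y/3 (g(y) = y - 56*y/3 = -53*y/3)
-8988538/g(1397/1383 - 1173/(-901)) = -8988538*(-3/(53*(1397/1383 - 1173/(-901)))) = -8988538*(-3/(53*(1397*(1/1383) - 1173*(-1/901)))) = -8988538*(-3/(53*(1397/1383 + 69/53))) = -8988538/((-53/3*169468/73299)) = -8988538/(-169468/4149) = -8988538*(-4149/169468) = 1434363237/6518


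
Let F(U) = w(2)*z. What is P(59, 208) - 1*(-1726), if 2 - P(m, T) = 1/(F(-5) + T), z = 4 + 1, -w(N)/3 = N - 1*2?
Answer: 359423/208 ≈ 1728.0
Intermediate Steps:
w(N) = 6 - 3*N (w(N) = -3*(N - 1*2) = -3*(N - 2) = -3*(-2 + N) = 6 - 3*N)
z = 5
F(U) = 0 (F(U) = (6 - 3*2)*5 = (6 - 6)*5 = 0*5 = 0)
P(m, T) = 2 - 1/T (P(m, T) = 2 - 1/(0 + T) = 2 - 1/T)
P(59, 208) - 1*(-1726) = (2 - 1/208) - 1*(-1726) = (2 - 1*1/208) + 1726 = (2 - 1/208) + 1726 = 415/208 + 1726 = 359423/208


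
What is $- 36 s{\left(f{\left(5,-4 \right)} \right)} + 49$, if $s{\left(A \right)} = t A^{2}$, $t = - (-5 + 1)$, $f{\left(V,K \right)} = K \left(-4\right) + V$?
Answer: $-63455$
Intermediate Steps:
$f{\left(V,K \right)} = V - 4 K$ ($f{\left(V,K \right)} = - 4 K + V = V - 4 K$)
$t = 4$ ($t = \left(-1\right) \left(-4\right) = 4$)
$s{\left(A \right)} = 4 A^{2}$
$- 36 s{\left(f{\left(5,-4 \right)} \right)} + 49 = - 36 \cdot 4 \left(5 - -16\right)^{2} + 49 = - 36 \cdot 4 \left(5 + 16\right)^{2} + 49 = - 36 \cdot 4 \cdot 21^{2} + 49 = - 36 \cdot 4 \cdot 441 + 49 = \left(-36\right) 1764 + 49 = -63504 + 49 = -63455$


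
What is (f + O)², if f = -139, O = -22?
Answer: 25921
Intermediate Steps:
(f + O)² = (-139 - 22)² = (-161)² = 25921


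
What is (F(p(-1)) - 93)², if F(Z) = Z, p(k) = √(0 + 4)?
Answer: 8281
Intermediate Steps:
p(k) = 2 (p(k) = √4 = 2)
(F(p(-1)) - 93)² = (2 - 93)² = (-91)² = 8281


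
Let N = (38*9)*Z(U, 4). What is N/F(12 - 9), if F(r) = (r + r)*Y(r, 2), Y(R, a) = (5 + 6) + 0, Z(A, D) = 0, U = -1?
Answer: 0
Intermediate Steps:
Y(R, a) = 11 (Y(R, a) = 11 + 0 = 11)
N = 0 (N = (38*9)*0 = 342*0 = 0)
F(r) = 22*r (F(r) = (r + r)*11 = (2*r)*11 = 22*r)
N/F(12 - 9) = 0/((22*(12 - 9))) = 0/((22*3)) = 0/66 = 0*(1/66) = 0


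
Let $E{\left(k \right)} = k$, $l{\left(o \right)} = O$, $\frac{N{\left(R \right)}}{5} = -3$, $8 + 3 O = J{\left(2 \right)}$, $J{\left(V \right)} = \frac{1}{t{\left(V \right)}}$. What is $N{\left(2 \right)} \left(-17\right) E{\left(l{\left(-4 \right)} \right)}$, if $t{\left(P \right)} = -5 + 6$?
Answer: $-595$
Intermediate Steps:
$t{\left(P \right)} = 1$
$J{\left(V \right)} = 1$ ($J{\left(V \right)} = 1^{-1} = 1$)
$O = - \frac{7}{3}$ ($O = - \frac{8}{3} + \frac{1}{3} \cdot 1 = - \frac{8}{3} + \frac{1}{3} = - \frac{7}{3} \approx -2.3333$)
$N{\left(R \right)} = -15$ ($N{\left(R \right)} = 5 \left(-3\right) = -15$)
$l{\left(o \right)} = - \frac{7}{3}$
$N{\left(2 \right)} \left(-17\right) E{\left(l{\left(-4 \right)} \right)} = \left(-15\right) \left(-17\right) \left(- \frac{7}{3}\right) = 255 \left(- \frac{7}{3}\right) = -595$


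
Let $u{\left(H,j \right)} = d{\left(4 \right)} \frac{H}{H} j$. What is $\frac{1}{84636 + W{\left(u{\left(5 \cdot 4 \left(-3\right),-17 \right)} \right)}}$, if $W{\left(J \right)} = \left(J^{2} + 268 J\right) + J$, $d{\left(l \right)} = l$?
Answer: $\frac{1}{70968} \approx 1.4091 \cdot 10^{-5}$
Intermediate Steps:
$u{\left(H,j \right)} = 4 j$ ($u{\left(H,j \right)} = 4 \frac{H}{H} j = 4 \cdot 1 j = 4 j$)
$W{\left(J \right)} = J^{2} + 269 J$
$\frac{1}{84636 + W{\left(u{\left(5 \cdot 4 \left(-3\right),-17 \right)} \right)}} = \frac{1}{84636 + 4 \left(-17\right) \left(269 + 4 \left(-17\right)\right)} = \frac{1}{84636 - 68 \left(269 - 68\right)} = \frac{1}{84636 - 13668} = \frac{1}{70968}$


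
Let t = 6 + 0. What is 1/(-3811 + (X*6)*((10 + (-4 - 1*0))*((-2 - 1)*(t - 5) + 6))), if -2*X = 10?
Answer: -1/4351 ≈ -0.00022983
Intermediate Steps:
X = -5 (X = -½*10 = -5)
t = 6
1/(-3811 + (X*6)*((10 + (-4 - 1*0))*((-2 - 1)*(t - 5) + 6))) = 1/(-3811 + (-5*6)*((10 + (-4 - 1*0))*((-2 - 1)*(6 - 5) + 6))) = 1/(-3811 - 30*(10 + (-4 + 0))*(-3*1 + 6)) = 1/(-3811 - 30*(10 - 4)*(-3 + 6)) = 1/(-3811 - 180*3) = 1/(-3811 - 30*18) = 1/(-3811 - 540) = 1/(-4351) = -1/4351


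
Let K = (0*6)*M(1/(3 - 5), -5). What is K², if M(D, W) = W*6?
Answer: 0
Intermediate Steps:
M(D, W) = 6*W
K = 0 (K = (0*6)*(6*(-5)) = 0*(-30) = 0)
K² = 0² = 0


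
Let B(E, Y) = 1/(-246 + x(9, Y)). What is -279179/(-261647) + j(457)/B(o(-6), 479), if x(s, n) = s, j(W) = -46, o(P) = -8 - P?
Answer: 2852754773/261647 ≈ 10903.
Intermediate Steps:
B(E, Y) = -1/237 (B(E, Y) = 1/(-246 + 9) = 1/(-237) = -1/237)
-279179/(-261647) + j(457)/B(o(-6), 479) = -279179/(-261647) - 46/(-1/237) = -279179*(-1/261647) - 46*(-237) = 279179/261647 + 10902 = 2852754773/261647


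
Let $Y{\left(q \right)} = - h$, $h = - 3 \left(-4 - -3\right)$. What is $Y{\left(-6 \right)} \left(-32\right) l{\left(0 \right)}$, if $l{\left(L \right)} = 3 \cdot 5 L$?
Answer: $0$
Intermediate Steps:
$h = 3$ ($h = - 3 \left(-4 + 3\right) = \left(-3\right) \left(-1\right) = 3$)
$l{\left(L \right)} = 15 L$
$Y{\left(q \right)} = -3$ ($Y{\left(q \right)} = \left(-1\right) 3 = -3$)
$Y{\left(-6 \right)} \left(-32\right) l{\left(0 \right)} = \left(-3\right) \left(-32\right) 15 \cdot 0 = 96 \cdot 0 = 0$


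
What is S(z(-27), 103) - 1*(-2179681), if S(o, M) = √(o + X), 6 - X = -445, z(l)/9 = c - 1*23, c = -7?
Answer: 2179681 + √181 ≈ 2.1797e+6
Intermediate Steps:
z(l) = -270 (z(l) = 9*(-7 - 1*23) = 9*(-7 - 23) = 9*(-30) = -270)
X = 451 (X = 6 - 1*(-445) = 6 + 445 = 451)
S(o, M) = √(451 + o) (S(o, M) = √(o + 451) = √(451 + o))
S(z(-27), 103) - 1*(-2179681) = √(451 - 270) - 1*(-2179681) = √181 + 2179681 = 2179681 + √181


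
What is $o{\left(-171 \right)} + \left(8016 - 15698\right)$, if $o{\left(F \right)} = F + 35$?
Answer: $-7818$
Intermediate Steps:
$o{\left(F \right)} = 35 + F$
$o{\left(-171 \right)} + \left(8016 - 15698\right) = \left(35 - 171\right) + \left(8016 - 15698\right) = -136 - 7682 = -7818$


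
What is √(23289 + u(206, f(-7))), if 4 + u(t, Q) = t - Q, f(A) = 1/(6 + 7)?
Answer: √3969966/13 ≈ 153.27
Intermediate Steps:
f(A) = 1/13
u(t, Q) = -4 + t - Q (u(t, Q) = -4 + (t - Q) = -4 + t - Q)
√(23289 + u(206, f(-7))) = √(23289 + (-4 + 206 - 1*1/13)) = √(23289 + (-4 + 206 - 1/13)) = √(23289 + 2625/13) = √(305382/13) = √3969966/13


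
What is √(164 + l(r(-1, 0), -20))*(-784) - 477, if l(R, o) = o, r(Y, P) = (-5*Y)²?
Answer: -9885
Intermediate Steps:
r(Y, P) = 25*Y²
√(164 + l(r(-1, 0), -20))*(-784) - 477 = √(164 - 20)*(-784) - 477 = √144*(-784) - 477 = 12*(-784) - 477 = -9408 - 477 = -9885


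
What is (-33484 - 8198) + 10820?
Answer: -30862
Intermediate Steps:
(-33484 - 8198) + 10820 = -41682 + 10820 = -30862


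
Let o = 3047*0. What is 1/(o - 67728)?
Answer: -1/67728 ≈ -1.4765e-5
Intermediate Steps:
o = 0
1/(o - 67728) = 1/(0 - 67728) = 1/(-67728) = -1/67728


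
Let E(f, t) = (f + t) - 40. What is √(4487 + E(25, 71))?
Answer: √4543 ≈ 67.402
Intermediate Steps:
E(f, t) = -40 + f + t
√(4487 + E(25, 71)) = √(4487 + (-40 + 25 + 71)) = √(4487 + 56) = √4543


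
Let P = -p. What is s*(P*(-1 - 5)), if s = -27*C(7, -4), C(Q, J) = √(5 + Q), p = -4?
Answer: 1296*√3 ≈ 2244.7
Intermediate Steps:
P = 4 (P = -1*(-4) = 4)
s = -54*√3 (s = -27*√(5 + 7) = -54*√3 ≈ -93.531)
s*(P*(-1 - 5)) = (-54*√3)*(4*(-1 - 5)) = (-54*√3)*(4*(-6)) = -54*√3*(-24) = 1296*√3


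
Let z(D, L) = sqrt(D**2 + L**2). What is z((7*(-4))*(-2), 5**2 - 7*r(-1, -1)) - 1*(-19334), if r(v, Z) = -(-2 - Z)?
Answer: 19334 + 2*sqrt(865) ≈ 19393.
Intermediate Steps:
r(v, Z) = 2 + Z
z((7*(-4))*(-2), 5**2 - 7*r(-1, -1)) - 1*(-19334) = sqrt(((7*(-4))*(-2))**2 + (5**2 - 7*(2 - 1))**2) - 1*(-19334) = sqrt((-28*(-2))**2 + (25 - 7*1)**2) + 19334 = sqrt(56**2 + (25 - 7)**2) + 19334 = sqrt(3136 + 18**2) + 19334 = sqrt(3136 + 324) + 19334 = sqrt(3460) + 19334 = 2*sqrt(865) + 19334 = 19334 + 2*sqrt(865)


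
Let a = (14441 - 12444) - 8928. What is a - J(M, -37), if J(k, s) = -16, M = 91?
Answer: -6915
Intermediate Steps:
a = -6931 (a = 1997 - 8928 = -6931)
a - J(M, -37) = -6931 - 1*(-16) = -6931 + 16 = -6915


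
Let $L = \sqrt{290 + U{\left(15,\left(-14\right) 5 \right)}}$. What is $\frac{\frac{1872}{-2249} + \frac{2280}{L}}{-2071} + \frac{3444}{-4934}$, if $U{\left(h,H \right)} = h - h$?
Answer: $- \frac{616608078}{883884161} - \frac{12 \sqrt{290}}{3161} \approx -0.76226$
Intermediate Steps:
$U{\left(h,H \right)} = 0$
$L = \sqrt{290}$ ($L = \sqrt{290 + 0} = \sqrt{290} \approx 17.029$)
$\frac{\frac{1872}{-2249} + \frac{2280}{L}}{-2071} + \frac{3444}{-4934} = \frac{\frac{1872}{-2249} + \frac{2280}{\sqrt{290}}}{-2071} + \frac{3444}{-4934} = \left(1872 \left(- \frac{1}{2249}\right) + 2280 \frac{\sqrt{290}}{290}\right) \left(- \frac{1}{2071}\right) + 3444 \left(- \frac{1}{4934}\right) = \left(- \frac{144}{173} + \frac{228 \sqrt{290}}{29}\right) \left(- \frac{1}{2071}\right) - \frac{1722}{2467} = \left(\frac{144}{358283} - \frac{12 \sqrt{290}}{3161}\right) - \frac{1722}{2467} = - \frac{616608078}{883884161} - \frac{12 \sqrt{290}}{3161}$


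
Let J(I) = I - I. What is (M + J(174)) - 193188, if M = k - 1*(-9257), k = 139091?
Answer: -44840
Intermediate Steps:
M = 148348 (M = 139091 - 1*(-9257) = 139091 + 9257 = 148348)
J(I) = 0
(M + J(174)) - 193188 = (148348 + 0) - 193188 = 148348 - 193188 = -44840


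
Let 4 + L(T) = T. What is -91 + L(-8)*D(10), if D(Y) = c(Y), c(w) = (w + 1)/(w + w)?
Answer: -488/5 ≈ -97.600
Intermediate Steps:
c(w) = (1 + w)/(2*w) (c(w) = (1 + w)/((2*w)) = (1 + w)*(1/(2*w)) = (1 + w)/(2*w))
L(T) = -4 + T
D(Y) = (1 + Y)/(2*Y)
-91 + L(-8)*D(10) = -91 + (-4 - 8)*((1/2)*(1 + 10)/10) = -91 - 6*11/10 = -91 - 12*11/20 = -91 - 33/5 = -488/5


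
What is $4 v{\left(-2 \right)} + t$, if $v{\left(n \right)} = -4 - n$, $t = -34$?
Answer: $-42$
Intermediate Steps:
$4 v{\left(-2 \right)} + t = 4 \left(-4 - -2\right) - 34 = 4 \left(-4 + 2\right) - 34 = 4 \left(-2\right) - 34 = -8 - 34 = -42$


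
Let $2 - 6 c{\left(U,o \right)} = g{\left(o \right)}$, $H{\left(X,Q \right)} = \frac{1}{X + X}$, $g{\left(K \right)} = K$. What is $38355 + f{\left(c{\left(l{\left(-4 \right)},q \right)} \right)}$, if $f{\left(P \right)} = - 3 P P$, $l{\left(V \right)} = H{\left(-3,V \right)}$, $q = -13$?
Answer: $\frac{153345}{4} \approx 38336.0$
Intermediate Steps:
$H{\left(X,Q \right)} = \frac{1}{2 X}$
$l{\left(V \right)} = - \frac{1}{6}$ ($l{\left(V \right)} = \frac{1}{2 \left(-3\right)} = \frac{1}{2} \left(- \frac{1}{3}\right) = - \frac{1}{6}$)
$c{\left(U,o \right)} = \frac{1}{3} - \frac{o}{6}$
$f{\left(P \right)} = - 3 P^{2}$
$38355 + f{\left(c{\left(l{\left(-4 \right)},q \right)} \right)} = 38355 - 3 \left(\frac{1}{3} - - \frac{13}{6}\right)^{2} = 38355 - 3 \left(\frac{1}{3} + \frac{13}{6}\right)^{2} = 38355 - 3 \left(\frac{5}{2}\right)^{2} = 38355 - \frac{75}{4} = \frac{153345}{4}$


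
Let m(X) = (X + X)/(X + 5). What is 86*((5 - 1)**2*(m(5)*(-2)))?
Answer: -2752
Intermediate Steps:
m(X) = 2*X/(5 + X) (m(X) = (2*X)/(5 + X) = 2*X/(5 + X))
86*((5 - 1)**2*(m(5)*(-2))) = 86*((5 - 1)**2*((2*5/(5 + 5))*(-2))) = 86*(4**2*((2*5/10)*(-2))) = 86*(16*((2*5*(1/10))*(-2))) = 86*(16*(1*(-2))) = 86*(16*(-2)) = 86*(-32) = -2752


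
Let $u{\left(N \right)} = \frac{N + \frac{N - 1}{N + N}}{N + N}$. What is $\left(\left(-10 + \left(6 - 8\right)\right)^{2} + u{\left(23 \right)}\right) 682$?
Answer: $\frac{52136172}{529} \approx 98556.0$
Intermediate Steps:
$u{\left(N \right)} = \frac{N + \frac{-1 + N}{2 N}}{2 N}$
$\left(\left(-10 + \left(6 - 8\right)\right)^{2} + u{\left(23 \right)}\right) 682 = \left(\left(-10 + \left(6 - 8\right)\right)^{2} + \frac{-1 + 23 + 2 \cdot 23^{2}}{4 \cdot 529}\right) 682 = \left(\left(-10 + \left(6 - 8\right)\right)^{2} + \frac{1}{4} \cdot \frac{1}{529} \left(-1 + 23 + 2 \cdot 529\right)\right) 682 = \left(\left(-10 - 2\right)^{2} + \frac{1}{4} \cdot \frac{1}{529} \left(-1 + 23 + 1058\right)\right) 682 = \left(\left(-12\right)^{2} + \frac{1}{4} \cdot \frac{1}{529} \cdot 1080\right) 682 = \left(144 + \frac{270}{529}\right) 682 = \frac{76446}{529} \cdot 682 = \frac{52136172}{529}$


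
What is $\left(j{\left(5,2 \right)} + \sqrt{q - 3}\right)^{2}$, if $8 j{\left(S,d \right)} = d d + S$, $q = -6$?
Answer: $- \frac{495}{64} + \frac{27 i}{4} \approx -7.7344 + 6.75 i$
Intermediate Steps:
$j{\left(S,d \right)} = \frac{S}{8} + \frac{d^{2}}{8}$ ($j{\left(S,d \right)} = \frac{d d + S}{8} = \frac{d^{2} + S}{8} = \frac{S + d^{2}}{8} = \frac{S}{8} + \frac{d^{2}}{8}$)
$\left(j{\left(5,2 \right)} + \sqrt{q - 3}\right)^{2} = \left(\left(\frac{1}{8} \cdot 5 + \frac{2^{2}}{8}\right) + \sqrt{-6 - 3}\right)^{2} = \left(\left(\frac{5}{8} + \frac{1}{8} \cdot 4\right) + \sqrt{-9}\right)^{2} = \left(\left(\frac{5}{8} + \frac{1}{2}\right) + 3 i\right)^{2} = \left(\frac{9}{8} + 3 i\right)^{2}$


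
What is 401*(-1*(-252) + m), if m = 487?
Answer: 296339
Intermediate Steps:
401*(-1*(-252) + m) = 401*(-1*(-252) + 487) = 401*(252 + 487) = 401*739 = 296339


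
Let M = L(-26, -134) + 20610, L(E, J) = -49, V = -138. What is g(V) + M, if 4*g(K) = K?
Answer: 41053/2 ≈ 20527.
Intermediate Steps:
g(K) = K/4
M = 20561 (M = -49 + 20610 = 20561)
g(V) + M = (¼)*(-138) + 20561 = -69/2 + 20561 = 41053/2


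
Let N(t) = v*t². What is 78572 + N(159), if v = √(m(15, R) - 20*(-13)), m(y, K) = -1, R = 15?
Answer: 78572 + 25281*√259 ≈ 4.8543e+5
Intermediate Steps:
v = √259 (v = √(-1 - 20*(-13)) = √(-1 + 260) = √259 ≈ 16.093)
N(t) = √259*t²
78572 + N(159) = 78572 + √259*159² = 78572 + √259*25281 = 78572 + 25281*√259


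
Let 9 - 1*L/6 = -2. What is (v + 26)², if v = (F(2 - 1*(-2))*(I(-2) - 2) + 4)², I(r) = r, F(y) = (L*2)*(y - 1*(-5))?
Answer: 508210744860900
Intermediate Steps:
L = 66 (L = 54 - 6*(-2) = 54 + 12 = 66)
F(y) = 660 + 132*y (F(y) = (66*2)*(y - 1*(-5)) = 132*(y + 5) = 132*(5 + y) = 660 + 132*y)
v = 22543504 (v = ((660 + 132*(2 - 1*(-2)))*(-2 - 2) + 4)² = ((660 + 132*(2 + 2))*(-4) + 4)² = ((660 + 132*4)*(-4) + 4)² = ((660 + 528)*(-4) + 4)² = (1188*(-4) + 4)² = (-4752 + 4)² = (-4748)² = 22543504)
(v + 26)² = (22543504 + 26)² = 22543530² = 508210744860900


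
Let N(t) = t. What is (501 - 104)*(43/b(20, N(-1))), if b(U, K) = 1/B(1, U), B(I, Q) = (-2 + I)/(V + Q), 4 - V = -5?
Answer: -17071/29 ≈ -588.66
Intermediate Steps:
V = 9 (V = 4 - 1*(-5) = 4 + 5 = 9)
B(I, Q) = (-2 + I)/(9 + Q)
b(U, K) = -9 - U (b(U, K) = 1/((-2 + 1)/(9 + U)) = 1/(-1/(9 + U)) = -9 - U)
(501 - 104)*(43/b(20, N(-1))) = (501 - 104)*(43/(-9 - 1*20)) = 397*(43/(-9 - 20)) = 397*(43/(-29)) = 397*(43*(-1/29)) = 397*(-43/29) = -17071/29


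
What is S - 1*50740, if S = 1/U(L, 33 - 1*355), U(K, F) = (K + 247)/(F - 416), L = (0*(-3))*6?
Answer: -12533518/247 ≈ -50743.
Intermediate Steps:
L = 0 (L = 0*6 = 0)
U(K, F) = (247 + K)/(-416 + F)
S = -738/247 (S = 1/((247 + 0)/(-416 + (33 - 1*355))) = 1/(247/(-416 + (33 - 355))) = 1/(247/(-416 - 322)) = 1/(247/(-738)) = 1/(-1/738*247) = 1/(-247/738) = -738/247 ≈ -2.9879)
S - 1*50740 = -738/247 - 1*50740 = -738/247 - 50740 = -12533518/247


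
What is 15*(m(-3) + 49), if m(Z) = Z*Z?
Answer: 870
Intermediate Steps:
m(Z) = Z²
15*(m(-3) + 49) = 15*((-3)² + 49) = 15*(9 + 49) = 15*58 = 870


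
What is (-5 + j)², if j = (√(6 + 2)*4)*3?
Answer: 1177 - 240*√2 ≈ 837.59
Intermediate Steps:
j = 24*√2 (j = (√8*4)*3 = ((2*√2)*4)*3 = (8*√2)*3 = 24*√2 ≈ 33.941)
(-5 + j)² = (-5 + 24*√2)²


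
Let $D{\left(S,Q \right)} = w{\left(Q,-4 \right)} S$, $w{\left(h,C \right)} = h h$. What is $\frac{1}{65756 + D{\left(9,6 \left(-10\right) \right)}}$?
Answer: $\frac{1}{98156} \approx 1.0188 \cdot 10^{-5}$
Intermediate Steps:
$w{\left(h,C \right)} = h^{2}$
$D{\left(S,Q \right)} = S Q^{2}$ ($D{\left(S,Q \right)} = Q^{2} S = S Q^{2}$)
$\frac{1}{65756 + D{\left(9,6 \left(-10\right) \right)}} = \frac{1}{65756 + 9 \left(6 \left(-10\right)\right)^{2}} = \frac{1}{65756 + 9 \left(-60\right)^{2}} = \frac{1}{65756 + 9 \cdot 3600} = \frac{1}{65756 + 32400} = \frac{1}{98156}$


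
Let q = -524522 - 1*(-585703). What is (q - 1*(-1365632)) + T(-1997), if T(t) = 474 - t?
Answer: 1429284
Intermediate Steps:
q = 61181 (q = -524522 + 585703 = 61181)
(q - 1*(-1365632)) + T(-1997) = (61181 - 1*(-1365632)) + (474 - 1*(-1997)) = (61181 + 1365632) + (474 + 1997) = 1426813 + 2471 = 1429284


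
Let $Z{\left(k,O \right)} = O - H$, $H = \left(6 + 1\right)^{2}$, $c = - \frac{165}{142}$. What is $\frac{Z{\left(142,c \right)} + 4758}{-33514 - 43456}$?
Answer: $- \frac{668513}{10929740} \approx -0.061165$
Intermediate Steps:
$c = - \frac{165}{142}$ ($c = \left(-165\right) \frac{1}{142} = - \frac{165}{142} \approx -1.162$)
$H = 49$ ($H = 7^{2} = 49$)
$Z{\left(k,O \right)} = -49 + O$ ($Z{\left(k,O \right)} = O - 49 = -49 + O$)
$\frac{Z{\left(142,c \right)} + 4758}{-33514 - 43456} = \frac{\left(-49 - \frac{165}{142}\right) + 4758}{-33514 - 43456} = \frac{- \frac{7123}{142} + 4758}{-76970} = \frac{668513}{142} \left(- \frac{1}{76970}\right) = - \frac{668513}{10929740}$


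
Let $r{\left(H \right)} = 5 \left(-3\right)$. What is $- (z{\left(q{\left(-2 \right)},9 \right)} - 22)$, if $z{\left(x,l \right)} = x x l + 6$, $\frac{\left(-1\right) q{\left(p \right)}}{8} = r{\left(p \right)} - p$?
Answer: $-97328$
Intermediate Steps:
$r{\left(H \right)} = -15$
$q{\left(p \right)} = 120 + 8 p$ ($q{\left(p \right)} = - 8 \left(-15 - p\right) = 120 + 8 p$)
$z{\left(x,l \right)} = 6 + l x^{2}$ ($z{\left(x,l \right)} = x^{2} l + 6 = l x^{2} + 6 = 6 + l x^{2}$)
$- (z{\left(q{\left(-2 \right)},9 \right)} - 22) = - (\left(6 + 9 \left(120 + 8 \left(-2\right)\right)^{2}\right) - 22) = - (\left(6 + 9 \left(120 - 16\right)^{2}\right) - 22) = - (\left(6 + 9 \cdot 104^{2}\right) - 22) = - (\left(6 + 9 \cdot 10816\right) - 22) = - (\left(6 + 97344\right) - 22) = - (97350 - 22) = \left(-1\right) 97328 = -97328$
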